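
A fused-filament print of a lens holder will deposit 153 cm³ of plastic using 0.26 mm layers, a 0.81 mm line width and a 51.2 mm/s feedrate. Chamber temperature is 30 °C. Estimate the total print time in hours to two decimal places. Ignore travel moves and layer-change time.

Bead cross-section = 0.26 × 0.81 = 0.2106 mm².
Total extruded path = 153000/0.2106 = 726495.7 mm.
Time extruding: 726495.7 / 51.2 → 14189.4 s.
That's 14189.4 s → 3.94 hours.

3.94 hours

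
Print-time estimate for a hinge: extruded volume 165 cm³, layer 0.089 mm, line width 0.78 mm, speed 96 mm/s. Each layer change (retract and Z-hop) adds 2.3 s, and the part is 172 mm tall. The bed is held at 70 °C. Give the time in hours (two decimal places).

8.11 hours

Bead cross-section: 0.089 × 0.78 → 0.06942 mm².
Path length: 165000 mm³ / 0.06942 mm² → 2376836.6 mm.
Print-move time = 2376836.6 / 96 = 24758.7 s.
Layers = ⌈172/0.089⌉ = 1933.
Non-print overhead = 1933 × 2.3, so 4445.9 s.
Altogether 24758.7 + 4445.9 = 29204.6 s, i.e. 8.11 hours.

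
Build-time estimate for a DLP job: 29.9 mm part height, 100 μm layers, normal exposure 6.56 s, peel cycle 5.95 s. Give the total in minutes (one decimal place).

Number of layers: 29.9 / 0.1 → 299 (rounded up).
Per-layer time = 6.56 + 5.95, so 12.51 s.
Total = 299 × 12.51 = 3740.49 s = 62.3 minutes.

62.3 minutes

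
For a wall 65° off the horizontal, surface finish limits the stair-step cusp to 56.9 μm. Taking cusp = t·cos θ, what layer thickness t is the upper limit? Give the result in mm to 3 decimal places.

0.135 mm

cos(65°) = 0.4226; t_max = 0.0569/0.4226 = 0.135 mm.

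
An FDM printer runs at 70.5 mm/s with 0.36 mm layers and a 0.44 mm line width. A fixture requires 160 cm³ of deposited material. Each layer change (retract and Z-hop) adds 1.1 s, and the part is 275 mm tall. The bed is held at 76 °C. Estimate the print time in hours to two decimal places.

Line area = 0.36 × 0.44, so 0.1584 mm².
Total extruded path = 160000/0.1584 = 1010101 mm.
Time extruding = 1010101 / 70.5 = 14327.7 s.
Layer count = ceil(275 / 0.36) = 764.
Layer-change overhead: 764 × 1.1 → 840.4 s.
Altogether 14327.7 + 840.4 = 15168.1 s, i.e. 4.21 hours.

4.21 hours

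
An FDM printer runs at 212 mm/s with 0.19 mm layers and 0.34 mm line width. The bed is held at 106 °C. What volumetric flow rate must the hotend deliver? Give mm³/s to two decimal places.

A = 0.19 × 0.34, so 0.0646 mm².
Volumetric flow = 212 × 0.0646 = 13.70 mm³/s.

13.70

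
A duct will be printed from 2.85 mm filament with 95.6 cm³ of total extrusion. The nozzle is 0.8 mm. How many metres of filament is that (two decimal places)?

14.99 m

A = π r² = π × 1.425² = 6.3794 mm².
L = 95600 mm³ / 6.3794 mm² = 14985.74 mm, i.e. 14.99 m.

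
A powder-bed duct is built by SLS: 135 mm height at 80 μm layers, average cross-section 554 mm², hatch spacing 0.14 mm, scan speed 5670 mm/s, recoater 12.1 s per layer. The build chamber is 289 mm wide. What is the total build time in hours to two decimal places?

Number of layers: 135 / 0.08 → 1688 (rounded up).
Scan path per layer = 554 / 0.14 = 3957.1 mm.
Laser time per layer: 3957.1 / 5670 → 0.6979 s.
Layer cycle: 0.6979 + 12.1 → 12.7979 s.
Total: 1688 × 12.7979 s = 21602.8552 s → 6.00 hours.

6.00 hours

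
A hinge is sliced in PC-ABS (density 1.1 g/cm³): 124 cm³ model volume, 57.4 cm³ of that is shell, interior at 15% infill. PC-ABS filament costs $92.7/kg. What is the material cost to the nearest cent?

$6.87

Volume inside the shell: 124 − 57.4 → 66.6 cm³.
Infill deposited: 0.15 × 66.6 → 9.99 cm³.
Total extruded: 57.4 + 9.99 → 67.39 cm³.
Mass = 67.39 × 1.1, so 74.129 g.
At $92.7/kg: 74.129/1000 × 92.7 = $6.87.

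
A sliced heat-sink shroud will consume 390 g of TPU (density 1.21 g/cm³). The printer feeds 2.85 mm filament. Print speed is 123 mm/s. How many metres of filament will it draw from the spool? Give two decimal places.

50.52 m

Volume = 390 g / 1.21 g·cm⁻³ = 322.314 cm³ = 322314 mm³.
Cross-section of 2.85 mm filament: π·(2.85/2)² = 6.3794 mm².
Length = 322314 / 6.3794 = 50524.19 mm = 50.52 m.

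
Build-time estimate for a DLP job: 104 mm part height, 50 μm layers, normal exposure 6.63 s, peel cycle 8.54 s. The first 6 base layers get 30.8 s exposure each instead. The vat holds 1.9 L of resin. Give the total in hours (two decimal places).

Layers = ⌈104/0.05⌉ = 2080.
Bottom layers: 6 × (30.8 + 8.54) → 236.04 s.
Normal layers = 2074 × (6.63 + 8.54) = 31462.58 s.
Sum: 236.04 + 31462.58 = 31698.62 s → 8.81 hours.

8.81 hours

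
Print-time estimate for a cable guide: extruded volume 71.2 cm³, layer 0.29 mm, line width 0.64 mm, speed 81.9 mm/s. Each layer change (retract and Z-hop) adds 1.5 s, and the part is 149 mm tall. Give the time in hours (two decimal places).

Line area = 0.29 × 0.64 = 0.1856 mm².
Path length: 71200 mm³ / 0.1856 mm² → 383620.7 mm.
Time extruding = 383620.7 / 81.9 = 4684 s.
Number of layers: 149 / 0.29 → 514 (rounded up).
Non-print overhead: 514 × 1.5 → 771 s.
Altogether 4684 + 771 = 5455 s, i.e. 1.52 hours.

1.52 hours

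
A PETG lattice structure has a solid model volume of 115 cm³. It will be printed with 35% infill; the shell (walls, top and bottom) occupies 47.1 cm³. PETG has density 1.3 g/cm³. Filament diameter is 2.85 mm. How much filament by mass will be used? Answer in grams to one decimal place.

Volume inside the shell = 115 − 47.1 = 67.9 cm³.
Deposited infill: 0.35 × 67.9 → 23.765 cm³.
Total printed volume: 47.1 + 23.765 → 70.865 cm³.
Mass = 70.865 × 1.3 = 92.1245 g.

92.1 g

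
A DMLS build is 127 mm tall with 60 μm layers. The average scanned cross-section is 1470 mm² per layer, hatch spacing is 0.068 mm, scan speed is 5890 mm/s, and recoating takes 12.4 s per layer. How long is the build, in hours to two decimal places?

9.45 hours

Number of layers: 127 / 0.06 → 2117 (rounded up).
Hatch length per layer = 1470 / 0.068 = 21617.6 mm.
Scan time per layer = 21617.6 / 5890, so 3.6702 s.
Layer cycle = 3.6702 + 12.4, so 16.0702 s.
2117 layers × 16.0702 s/layer = 34020.6134 s, i.e. 9.45 hours.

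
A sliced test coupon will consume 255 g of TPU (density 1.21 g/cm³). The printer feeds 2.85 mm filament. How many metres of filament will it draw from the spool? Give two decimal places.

Volume = 255 g / 1.21 g·cm⁻³ = 210.7438 cm³ = 210743.8 mm³.
Filament cross-section = π × (2.85/2)² = 6.3794 mm².
L = V/A = 210743.8/6.3794 = 33035.05 mm → 33.04 m.

33.04 m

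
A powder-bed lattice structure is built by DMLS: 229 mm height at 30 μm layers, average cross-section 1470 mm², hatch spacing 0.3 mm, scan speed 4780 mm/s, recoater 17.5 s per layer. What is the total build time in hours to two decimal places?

Layers = ⌈229/0.03⌉ = 7634.
Per-layer scan distance: 1470 / 0.3 → 4900 mm.
Laser time per layer: 4900 / 4780 → 1.0251 s.
Time per layer = 1.0251 + 17.5, so 18.5251 s.
Total: 7634 × 18.5251 s = 141420.6134 s → 39.28 hours.

39.28 hours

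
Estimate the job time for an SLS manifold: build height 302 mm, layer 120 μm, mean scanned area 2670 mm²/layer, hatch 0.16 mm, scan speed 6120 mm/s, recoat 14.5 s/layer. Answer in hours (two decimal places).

12.04 hours

Layers = ⌈302/0.12⌉ = 2517.
Hatch length per layer: 2670 / 0.16 → 16687.5 mm.
Per-layer scan time = 16687.5 / 6120 = 2.7267 s.
Per-layer time: 2.7267 + 14.5 → 17.2267 s.
Total: 2517 × 17.2267 s = 43359.6039 s → 12.04 hours.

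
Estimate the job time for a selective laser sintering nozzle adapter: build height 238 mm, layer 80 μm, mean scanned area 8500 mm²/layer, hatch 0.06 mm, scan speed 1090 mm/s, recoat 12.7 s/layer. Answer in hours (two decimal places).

Number of layers: 238 / 0.08 → 2975 (rounded up).
Hatch length per layer = 8500 / 0.06, so 141666.7 mm.
Scan time per layer = 141666.7 / 1090, so 129.9694 s.
Per-layer time = 129.9694 + 12.7, so 142.6694 s.
Build time = 2975 × 142.6694 = 424441.465 s = 117.90 hours.

117.90 hours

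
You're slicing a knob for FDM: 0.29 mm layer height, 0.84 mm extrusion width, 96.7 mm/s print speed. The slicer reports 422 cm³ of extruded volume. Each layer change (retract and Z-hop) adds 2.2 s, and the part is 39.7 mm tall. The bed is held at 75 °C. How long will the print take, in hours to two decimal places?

5.06 hours

Extrusion cross-section: 0.29 × 0.84 → 0.2436 mm².
Total extruded path = 422000/0.2436 = 1732348.1 mm.
Time extruding = 1732348.1 / 96.7 = 17914.7 s.
Layers = ⌈39.7/0.29⌉ = 137.
Layer-change overhead: 137 × 2.2 → 301.4 s.
Total = 17914.7 + 301.4 = 18216.1 s = 5.06 hours.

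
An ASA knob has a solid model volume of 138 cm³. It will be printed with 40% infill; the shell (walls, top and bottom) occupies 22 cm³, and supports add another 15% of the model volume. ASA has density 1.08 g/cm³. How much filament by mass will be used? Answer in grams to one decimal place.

96.2 g

Volume inside the shell: 138 − 22 → 116 cm³.
Infill volume: 0.40 × 116 → 46.4 cm³.
Support = 0.15 × 138, so 20.7 cm³.
Deposited volume = 22 + 46.4 + 20.7, so 89.1 cm³.
Mass: 89.1 × 1.08 → 96.228 g.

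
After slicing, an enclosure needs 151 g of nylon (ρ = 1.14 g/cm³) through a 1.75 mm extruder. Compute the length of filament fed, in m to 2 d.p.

55.07 m

Volume = 151 g / 1.14 g·cm⁻³ = 132.4561 cm³ = 132456.1 mm³.
Cross-section of 1.75 mm filament: π·(1.75/2)² = 2.4053 mm².
L = V/A = 132456.1/2.4053 = 55068.43 mm → 55.07 m.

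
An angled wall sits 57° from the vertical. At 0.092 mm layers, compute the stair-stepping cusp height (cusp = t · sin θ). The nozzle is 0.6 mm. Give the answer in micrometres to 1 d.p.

sin(57°) = 0.8387, so cusp = 0.092 × 0.8387 = 0.07716 mm → 77.2 μm.

77.2 μm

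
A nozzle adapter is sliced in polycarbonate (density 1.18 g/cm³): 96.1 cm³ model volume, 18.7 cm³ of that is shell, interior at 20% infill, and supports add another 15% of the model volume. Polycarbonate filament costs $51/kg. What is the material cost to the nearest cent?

$2.92

Volume inside the shell: 96.1 − 18.7 → 77.4 cm³.
Infill deposited = 0.20 × 77.4, so 15.48 cm³.
Support = 0.15 × 96.1, so 14.415 cm³.
Total extruded: 18.7 + 15.48 + 14.415 → 48.595 cm³.
Mass = 48.595 × 1.18 = 57.3421 g.
Cost = 57.3421 g / 1000 × $51/kg = $2.92.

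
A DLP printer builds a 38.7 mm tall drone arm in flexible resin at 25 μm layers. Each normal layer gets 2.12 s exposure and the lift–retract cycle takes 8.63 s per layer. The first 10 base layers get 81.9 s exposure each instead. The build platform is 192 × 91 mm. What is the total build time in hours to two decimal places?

Layer count = ceil(38.7 / 0.025) = 1548.
Base layers: 10 × (81.9 + 8.63) → 905.3 s.
Normal layers: 1538 × (2.12 + 8.63) → 16533.5 s.
Total = 905.3 + 16533.5 = 17438.8 s = 4.84 hours.

4.84 hours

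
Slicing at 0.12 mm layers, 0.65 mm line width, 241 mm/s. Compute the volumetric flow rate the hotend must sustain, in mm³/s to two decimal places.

18.80

A: 0.12 × 0.65 → 0.078 mm².
Q = v·A = 241 × 0.078 = 18.80 mm³/s.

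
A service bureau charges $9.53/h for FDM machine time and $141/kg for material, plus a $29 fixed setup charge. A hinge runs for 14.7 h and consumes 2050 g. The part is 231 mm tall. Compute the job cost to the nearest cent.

$458.14

Time charge: 9.53 × 14.7 → $140.091.
Material cost = 141 × 2050/1000, so $289.05.
Total = 140.091 + 289.05 + 29 = 458.141 ≈ $458.14.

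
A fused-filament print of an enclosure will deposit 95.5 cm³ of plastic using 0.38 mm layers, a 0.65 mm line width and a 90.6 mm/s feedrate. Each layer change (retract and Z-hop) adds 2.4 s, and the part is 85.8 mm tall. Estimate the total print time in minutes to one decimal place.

Line area = 0.38 × 0.65 = 0.247 mm².
Toolpath length = 95.5 cm³ / 0.247 mm² = 95500 / 0.247 = 386639.7 mm.
Print-move time = 386639.7 / 90.6, so 4267.5 s.
Layers = ⌈85.8/0.38⌉ = 226.
Z-hop total = 226 × 2.4 = 542.4 s.
Altogether 4267.5 + 542.4 = 4809.9 s, i.e. 80.2 minutes.

80.2 minutes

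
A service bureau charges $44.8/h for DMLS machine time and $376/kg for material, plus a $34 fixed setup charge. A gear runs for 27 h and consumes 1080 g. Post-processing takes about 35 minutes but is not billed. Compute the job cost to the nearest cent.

$1649.68

Machine cost: 44.8 × 27 → $1209.60.
Feedstock cost = 376 × 1080/1000 = $406.08.
Total = 1209.60 + 406.08 + 34 = $1649.68.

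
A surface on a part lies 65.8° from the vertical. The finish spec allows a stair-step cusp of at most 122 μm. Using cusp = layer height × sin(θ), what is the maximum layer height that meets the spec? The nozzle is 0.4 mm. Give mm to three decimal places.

t = h_c / sin θ = 0.122 / 0.9121 = 0.134 mm.

0.134 mm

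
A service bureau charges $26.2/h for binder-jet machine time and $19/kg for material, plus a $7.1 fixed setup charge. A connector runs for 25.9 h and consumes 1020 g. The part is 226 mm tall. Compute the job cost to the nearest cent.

Machine cost = 26.2 × 25.9, so $678.58.
Feedstock cost: 19 × 1020/1000 → $19.38.
Total = 678.58 + 19.38 + 7.1 = $705.06.

$705.06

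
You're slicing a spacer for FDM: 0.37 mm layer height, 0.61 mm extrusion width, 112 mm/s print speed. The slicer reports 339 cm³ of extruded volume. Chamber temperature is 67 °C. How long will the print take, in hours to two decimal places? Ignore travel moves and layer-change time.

Bead cross-section: 0.37 × 0.61 → 0.2257 mm².
Path length: 339000 mm³ / 0.2257 mm² → 1501993.8 mm.
Print-move time: 1501993.8 / 112 → 13410.7 s.
In the requested units: 13410.7 s = 3.73 hours.

3.73 hours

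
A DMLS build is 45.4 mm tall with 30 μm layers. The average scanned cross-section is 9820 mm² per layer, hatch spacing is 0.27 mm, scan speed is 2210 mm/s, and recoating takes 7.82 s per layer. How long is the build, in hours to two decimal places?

10.21 hours

Number of layers: 45.4 / 0.03 → 1514 (rounded up).
Per-layer scan distance = 9820 / 0.27, so 36370.4 mm.
Laser time per layer: 36370.4 / 2210 → 16.4572 s.
Per-layer time = 16.4572 + 7.82 = 24.2772 s.
1514 layers × 24.2772 s/layer = 36755.6808 s, i.e. 10.21 hours.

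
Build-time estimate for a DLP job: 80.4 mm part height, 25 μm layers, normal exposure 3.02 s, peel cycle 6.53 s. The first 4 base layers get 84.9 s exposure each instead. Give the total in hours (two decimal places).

8.62 hours

Layers = ⌈80.4/0.025⌉ = 3216.
Bottom layers: 4 × (84.9 + 6.53) → 365.72 s.
Regular layers = 3212 × (3.02 + 6.53), so 30674.6 s.
Total = 365.72 + 30674.6 = 31040.32 s = 8.62 hours.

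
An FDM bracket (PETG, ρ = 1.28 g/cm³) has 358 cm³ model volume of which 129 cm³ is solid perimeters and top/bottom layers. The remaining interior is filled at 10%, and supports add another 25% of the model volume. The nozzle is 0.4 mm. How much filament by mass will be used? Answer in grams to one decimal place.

Infill region: 358 − 129 → 229 cm³.
Infill deposited = 0.10 × 229 = 22.9 cm³.
Support = 0.25 × 358 = 89.5 cm³.
Total extruded = 129 + 22.9 + 89.5, so 241.4 cm³.
Mass: 241.4 × 1.28 → 308.992 g.

309.0 g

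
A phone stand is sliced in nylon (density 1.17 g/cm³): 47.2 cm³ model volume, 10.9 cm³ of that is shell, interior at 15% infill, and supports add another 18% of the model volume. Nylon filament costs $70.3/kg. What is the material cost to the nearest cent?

Volume inside the shell = 47.2 − 10.9, so 36.3 cm³.
Deposited infill: 0.15 × 36.3 → 5.445 cm³.
Support = 0.18 × 47.2 = 8.496 cm³.
Total extruded = 10.9 + 5.445 + 8.496 = 24.841 cm³.
Mass = 24.841 × 1.17 = 29.06397 g.
Cost = 29.06397 g / 1000 × $70.3/kg = $2.04.

$2.04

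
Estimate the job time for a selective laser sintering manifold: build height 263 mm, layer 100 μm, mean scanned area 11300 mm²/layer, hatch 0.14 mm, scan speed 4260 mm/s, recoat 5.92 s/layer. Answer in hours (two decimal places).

18.17 hours

Layers = ⌈263/0.1⌉ = 2630.
Hatch length per layer: 11300 / 0.14 → 80714.3 mm.
Scan time per layer = 80714.3 / 4260 = 18.947 s.
Per-layer time = 18.947 + 5.92, so 24.867 s.
Total: 2630 × 24.867 s = 65400.21 s → 18.17 hours.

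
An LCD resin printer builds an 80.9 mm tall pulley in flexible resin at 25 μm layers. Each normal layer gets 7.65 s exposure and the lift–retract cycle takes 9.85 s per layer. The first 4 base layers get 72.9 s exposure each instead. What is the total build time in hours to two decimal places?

Number of layers: 80.9 / 0.025 → 3236 (rounded up).
Bottom layers = 4 × (72.9 + 9.85), so 331 s.
Regular layers = 3232 × (7.65 + 9.85) = 56560 s.
Total = 331 + 56560 = 56891 s = 15.80 hours.

15.80 hours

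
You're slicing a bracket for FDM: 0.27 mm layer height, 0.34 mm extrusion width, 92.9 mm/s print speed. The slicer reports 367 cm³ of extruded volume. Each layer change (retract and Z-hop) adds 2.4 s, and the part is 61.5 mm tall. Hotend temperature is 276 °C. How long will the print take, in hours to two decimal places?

12.11 hours

Extrusion cross-section: 0.27 × 0.34 → 0.0918 mm².
Path length: 367000 mm³ / 0.0918 mm² → 3997821.4 mm.
Extrusion time = 3997821.4 / 92.9, so 43033.6 s.
Layers = ⌈61.5/0.27⌉ = 228.
Non-print overhead = 228 × 2.4, so 547.2 s.
Total = 43033.6 + 547.2 = 43580.8 s = 12.11 hours.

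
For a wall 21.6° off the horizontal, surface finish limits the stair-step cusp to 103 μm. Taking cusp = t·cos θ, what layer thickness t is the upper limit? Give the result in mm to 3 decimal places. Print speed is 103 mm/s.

0.111 mm

cos(21.6°) = 0.9298; t_max = 0.103/0.9298 = 0.111 mm.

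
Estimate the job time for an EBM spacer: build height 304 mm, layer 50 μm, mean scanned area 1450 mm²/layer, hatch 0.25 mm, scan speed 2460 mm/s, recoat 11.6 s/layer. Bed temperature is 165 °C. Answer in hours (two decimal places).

23.57 hours

Layer count = ceil(304 / 0.05) = 6080.
Scan path per layer = 1450 / 0.25 = 5800 mm.
Beam time per layer = 5800 / 2460 = 2.3577 s.
Layer cycle = 2.3577 + 11.6 = 13.9577 s.
Total: 6080 × 13.9577 s = 84862.816 s → 23.57 hours.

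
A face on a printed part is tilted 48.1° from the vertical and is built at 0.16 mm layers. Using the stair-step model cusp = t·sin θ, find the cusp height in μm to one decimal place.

119.1 μm

h_c = t·sin θ = 0.16 × 0.7443 = 0.119088 mm (119.1 μm).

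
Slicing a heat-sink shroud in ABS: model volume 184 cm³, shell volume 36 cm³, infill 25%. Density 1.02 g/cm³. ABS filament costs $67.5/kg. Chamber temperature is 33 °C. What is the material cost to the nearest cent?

Interior volume = 184 − 36 = 148 cm³.
Infill deposited: 0.25 × 148 → 37 cm³.
Total printed volume = 36 + 37, so 73 cm³.
Mass = 73 × 1.02 = 74.46 g.
At $67.5/kg: 74.46/1000 × 67.5 = $5.03.

$5.03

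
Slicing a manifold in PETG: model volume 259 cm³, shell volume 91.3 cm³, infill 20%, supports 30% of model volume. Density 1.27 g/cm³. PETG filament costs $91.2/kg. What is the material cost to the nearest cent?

$23.46

Interior volume = 259 − 91.3 = 167.7 cm³.
Infill deposited = 0.20 × 167.7 = 33.54 cm³.
Support = 0.30 × 259 = 77.7 cm³.
Total printed volume = 91.3 + 33.54 + 77.7 = 202.54 cm³.
Mass = 202.54 × 1.27, so 257.2258 g.
Cost = 257.2258 g / 1000 × $91.2/kg = $23.46.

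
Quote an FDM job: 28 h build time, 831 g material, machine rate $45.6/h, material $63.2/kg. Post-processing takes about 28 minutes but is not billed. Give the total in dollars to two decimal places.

$1329.32

Machine-time cost = 45.6 × 28, so $1276.80.
Material cost = 63.2 × 831/1000, so $52.5192.
Job cost: 1276.80 + 52.5192 = 1329.3192 ≈ $1329.32.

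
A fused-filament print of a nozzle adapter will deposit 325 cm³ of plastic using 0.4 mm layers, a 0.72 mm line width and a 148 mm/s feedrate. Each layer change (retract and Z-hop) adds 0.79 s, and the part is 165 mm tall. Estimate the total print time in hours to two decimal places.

Line area = 0.4 × 0.72 = 0.288 mm².
Toolpath length = 325 cm³ / 0.288 mm² = 325000 / 0.288 = 1128472.2 mm.
Print-move time = 1128472.2 / 148, so 7624.8 s.
Layers = ⌈165/0.4⌉ = 413.
Layer-change overhead: 413 × 0.79 → 326.27 s.
Total = 7624.8 + 326.27 = 7951.07 s = 2.21 hours.

2.21 hours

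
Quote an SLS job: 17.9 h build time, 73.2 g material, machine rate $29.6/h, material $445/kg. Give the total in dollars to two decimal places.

Time charge = 29.6 × 17.9 = $529.84.
Feedstock cost = 445 × 73.2/1000 = $32.574.
Total = 529.84 + 32.574 = 562.414 ≈ $562.41.

$562.41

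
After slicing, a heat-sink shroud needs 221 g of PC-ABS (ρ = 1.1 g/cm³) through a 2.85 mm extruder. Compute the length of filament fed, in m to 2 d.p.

Volume = 221 g / 1.1 g·cm⁻³ = 200.9091 cm³ = 200909.1 mm³.
Filament cross-section = π × (2.85/2)² = 6.3794 mm².
Length = 200909.1 / 6.3794 = 31493.42 mm = 31.49 m.

31.49 m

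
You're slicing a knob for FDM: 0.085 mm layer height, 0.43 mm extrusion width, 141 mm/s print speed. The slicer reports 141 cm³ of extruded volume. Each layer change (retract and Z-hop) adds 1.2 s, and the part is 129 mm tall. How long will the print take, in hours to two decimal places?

8.11 hours

Extrusion cross-section: 0.085 × 0.43 → 0.03655 mm².
Toolpath length = 141 cm³ / 0.03655 mm² = 141000 / 0.03655 = 3857729.1 mm.
Time extruding = 3857729.1 / 141, so 27359.8 s.
Number of layers: 129 / 0.085 → 1518 (rounded up).
Layer-change overhead: 1518 × 1.2 → 1821.6 s.
Altogether 27359.8 + 1821.6 = 29181.4 s, i.e. 8.11 hours.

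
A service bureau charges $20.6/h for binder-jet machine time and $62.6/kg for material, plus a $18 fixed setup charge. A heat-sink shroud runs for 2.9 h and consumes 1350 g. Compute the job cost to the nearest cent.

$162.25

Machine-time cost: 20.6 × 2.9 → $59.74.
Feedstock cost = 62.6 × 1350/1000, so $84.51.
Total = 59.74 + 84.51 + 18 = $162.25.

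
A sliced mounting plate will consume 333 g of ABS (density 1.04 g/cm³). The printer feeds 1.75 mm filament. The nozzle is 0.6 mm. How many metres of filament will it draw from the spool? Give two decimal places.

Volume = 333 g / 1.04 g·cm⁻³ = 320.1923 cm³ = 320192.3 mm³.
Filament cross-section = π × (1.75/2)² = 2.4053 mm².
Length = 320192.3 / 2.4053 = 133119.49 mm = 133.12 m.

133.12 m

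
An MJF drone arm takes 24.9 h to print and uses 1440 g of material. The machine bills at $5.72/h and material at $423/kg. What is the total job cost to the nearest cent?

$751.55

Machine cost = 5.72 × 24.9 = $142.428.
Feedstock cost = 423 × 1440/1000 = $609.12.
Total = 142.428 + 609.12 = 751.548 ≈ $751.55.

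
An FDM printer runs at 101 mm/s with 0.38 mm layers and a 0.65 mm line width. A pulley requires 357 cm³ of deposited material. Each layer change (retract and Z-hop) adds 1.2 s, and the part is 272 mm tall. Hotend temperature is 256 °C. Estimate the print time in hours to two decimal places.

Line area = 0.38 × 0.65 = 0.247 mm².
Total extruded path = 357000/0.247 = 1445344.1 mm.
Time extruding: 1445344.1 / 101 → 14310.3 s.
Layers = ⌈272/0.38⌉ = 716.
Layer-change overhead: 716 × 1.2 → 859.2 s.
Total = 14310.3 + 859.2 = 15169.5 s = 4.21 hours.

4.21 hours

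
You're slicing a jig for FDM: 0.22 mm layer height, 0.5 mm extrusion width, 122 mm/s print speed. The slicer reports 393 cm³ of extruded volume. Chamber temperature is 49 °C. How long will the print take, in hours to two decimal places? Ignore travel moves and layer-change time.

8.13 hours

Bead cross-section = 0.22 × 0.5, so 0.11 mm².
Total extruded path = 393000/0.11 = 3572727.3 mm.
Extrusion time = 3572727.3 / 122, so 29284.7 s.
That's 29284.7 s → 8.13 hours.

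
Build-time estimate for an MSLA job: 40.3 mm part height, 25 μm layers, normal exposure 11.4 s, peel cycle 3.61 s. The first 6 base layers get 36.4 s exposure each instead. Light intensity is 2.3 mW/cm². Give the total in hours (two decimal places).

6.76 hours

Layer count = ceil(40.3 / 0.025) = 1612.
Base layers = 6 × (36.4 + 3.61), so 240.06 s.
Normal layers: 1606 × (11.4 + 3.61) → 24106.06 s.
Total = 240.06 + 24106.06 = 24346.12 s = 6.76 hours.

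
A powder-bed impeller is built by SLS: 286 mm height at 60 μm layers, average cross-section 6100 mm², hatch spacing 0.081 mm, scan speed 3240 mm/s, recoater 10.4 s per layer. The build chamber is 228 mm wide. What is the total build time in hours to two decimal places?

44.55 hours

Number of layers: 286 / 0.06 → 4767 (rounded up).
Per-layer scan distance = 6100 / 0.081 = 75308.6 mm.
Laser time per layer = 75308.6 / 3240 = 23.2434 s.
Layer cycle = 23.2434 + 10.4, so 33.6434 s.
Build time = 4767 × 33.6434 = 160378.0878 s = 44.55 hours.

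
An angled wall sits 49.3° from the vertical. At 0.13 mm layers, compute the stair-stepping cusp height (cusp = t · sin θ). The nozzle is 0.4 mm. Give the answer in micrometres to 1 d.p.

sin(49.3°) = 0.7581, so cusp = 0.13 × 0.7581 = 0.098553 mm → 98.6 μm.

98.6 μm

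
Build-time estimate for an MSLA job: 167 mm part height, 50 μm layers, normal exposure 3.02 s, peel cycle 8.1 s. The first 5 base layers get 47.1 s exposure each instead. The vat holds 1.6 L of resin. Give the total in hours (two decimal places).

10.38 hours

Layer count = ceil(167 / 0.05) = 3340.
Base layers = 5 × (47.1 + 8.1) = 276 s.
Regular layers: 3335 × (3.02 + 8.1) → 37085.2 s.
Total = 276 + 37085.2 = 37361.2 s = 10.38 hours.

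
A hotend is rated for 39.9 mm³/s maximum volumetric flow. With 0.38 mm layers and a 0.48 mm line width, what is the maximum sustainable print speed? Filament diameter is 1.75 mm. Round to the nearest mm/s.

A: 0.38 × 0.48 → 0.1824 mm².
Max speed = 39.9 / 0.1824 = 218.75 ≈ 219 mm/s.

219 mm/s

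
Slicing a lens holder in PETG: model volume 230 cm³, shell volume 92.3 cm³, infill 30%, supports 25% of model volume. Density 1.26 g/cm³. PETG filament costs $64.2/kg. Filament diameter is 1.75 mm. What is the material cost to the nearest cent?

Infill region: 230 − 92.3 → 137.7 cm³.
Infill deposited = 0.30 × 137.7, so 41.31 cm³.
Support = 0.25 × 230 = 57.5 cm³.
Total extruded: 92.3 + 41.31 + 57.5 → 191.11 cm³.
Mass = 191.11 × 1.26 = 240.7986 g.
Cost = 240.7986 g / 1000 × $64.2/kg = $15.46.

$15.46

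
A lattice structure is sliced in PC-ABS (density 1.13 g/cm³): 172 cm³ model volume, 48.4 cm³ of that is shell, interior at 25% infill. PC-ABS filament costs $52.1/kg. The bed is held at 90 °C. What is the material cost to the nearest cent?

$4.67

Infill region = 172 − 48.4, so 123.6 cm³.
Infill volume = 0.25 × 123.6 = 30.9 cm³.
Total extruded = 48.4 + 30.9, so 79.3 cm³.
Mass = 79.3 × 1.13, so 89.609 g.
Cost = 89.609 g / 1000 × $52.1/kg = $4.67.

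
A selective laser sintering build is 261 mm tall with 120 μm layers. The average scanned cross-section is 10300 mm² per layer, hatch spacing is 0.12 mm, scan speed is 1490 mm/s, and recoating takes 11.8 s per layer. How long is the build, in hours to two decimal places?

41.93 hours

Layer count = ceil(261 / 0.12) = 2175.
Hatch length per layer: 10300 / 0.12 → 85833.3 mm.
Scan time per layer: 85833.3 / 1490 → 57.6062 s.
Per-layer time: 57.6062 + 11.8 → 69.4062 s.
Build time = 2175 × 69.4062 = 150958.485 s = 41.93 hours.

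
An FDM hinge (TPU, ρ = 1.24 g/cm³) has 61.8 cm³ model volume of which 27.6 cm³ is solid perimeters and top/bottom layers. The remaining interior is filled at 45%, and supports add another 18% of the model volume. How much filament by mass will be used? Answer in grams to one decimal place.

Infill region = 61.8 − 27.6, so 34.2 cm³.
Infill volume = 0.45 × 34.2, so 15.39 cm³.
Support = 0.18 × 61.8, so 11.124 cm³.
Total extruded: 27.6 + 15.39 + 11.124 → 54.114 cm³.
Mass: 54.114 × 1.24 → 67.10136 g.

67.1 g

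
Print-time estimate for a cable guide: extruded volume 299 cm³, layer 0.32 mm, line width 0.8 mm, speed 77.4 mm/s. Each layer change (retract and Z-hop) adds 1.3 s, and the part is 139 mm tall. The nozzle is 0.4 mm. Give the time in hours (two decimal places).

4.35 hours

Line area = 0.32 × 0.8, so 0.256 mm².
Total extruded path = 299000/0.256 = 1167968.8 mm.
Print-move time = 1167968.8 / 77.4, so 15090 s.
Number of layers: 139 / 0.32 → 435 (rounded up).
Z-hop total: 435 × 1.3 → 565.5 s.
Total = 15090 + 565.5 = 15655.5 s = 4.35 hours.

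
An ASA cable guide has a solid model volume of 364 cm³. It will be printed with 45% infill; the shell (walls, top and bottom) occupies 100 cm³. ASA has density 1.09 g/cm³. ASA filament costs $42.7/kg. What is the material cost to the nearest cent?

Interior volume = 364 − 100, so 264 cm³.
Infill deposited = 0.45 × 264 = 118.8 cm³.
Total printed volume = 100 + 118.8 = 218.8 cm³.
Mass: 218.8 × 1.09 → 238.492 g.
Cost = 238.492 g / 1000 × $42.7/kg = $10.18.

$10.18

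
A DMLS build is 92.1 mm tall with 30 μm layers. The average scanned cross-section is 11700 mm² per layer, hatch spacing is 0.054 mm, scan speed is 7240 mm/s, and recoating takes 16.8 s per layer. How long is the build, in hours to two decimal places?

Layer count = ceil(92.1 / 0.03) = 3070.
Per-layer scan distance = 11700 / 0.054 = 216666.7 mm.
Laser time per layer = 216666.7 / 7240 = 29.9263 s.
Layer cycle = 29.9263 + 16.8 = 46.7263 s.
Total: 3070 × 46.7263 s = 143449.741 s → 39.85 hours.

39.85 hours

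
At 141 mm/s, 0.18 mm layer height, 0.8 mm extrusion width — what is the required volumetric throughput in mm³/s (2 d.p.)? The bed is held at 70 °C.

20.30

A: 0.18 × 0.8 → 0.144 mm².
Volumetric flow = 141 × 0.144 = 20.30 mm³/s.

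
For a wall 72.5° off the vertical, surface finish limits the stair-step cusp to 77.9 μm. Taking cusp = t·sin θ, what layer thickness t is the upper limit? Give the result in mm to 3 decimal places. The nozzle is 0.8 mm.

Layer height = cusp / sin(72.5°) = 0.0779 / 0.9537 = 0.082 mm.

0.082 mm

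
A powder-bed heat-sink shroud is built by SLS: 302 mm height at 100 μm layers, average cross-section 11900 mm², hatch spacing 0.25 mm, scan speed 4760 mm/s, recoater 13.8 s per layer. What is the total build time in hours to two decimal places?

Layer count = ceil(302 / 0.1) = 3020.
Hatch length per layer: 11900 / 0.25 → 47600 mm.
Scan time per layer: 47600 / 4760 → 10 s.
Time per layer = 10 + 13.8 = 23.8 s.
Build time = 3020 × 23.8 = 71876 s = 19.97 hours.

19.97 hours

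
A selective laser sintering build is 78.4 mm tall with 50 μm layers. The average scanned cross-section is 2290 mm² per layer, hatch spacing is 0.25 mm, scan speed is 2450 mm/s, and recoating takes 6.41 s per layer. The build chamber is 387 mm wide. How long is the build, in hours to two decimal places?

4.42 hours

Layer count = ceil(78.4 / 0.05) = 1568.
Scan path per layer: 2290 / 0.25 → 9160 mm.
Per-layer scan time = 9160 / 2450, so 3.7388 s.
Time per layer = 3.7388 + 6.41, so 10.1488 s.
1568 layers × 10.1488 s/layer = 15913.3184 s, i.e. 4.42 hours.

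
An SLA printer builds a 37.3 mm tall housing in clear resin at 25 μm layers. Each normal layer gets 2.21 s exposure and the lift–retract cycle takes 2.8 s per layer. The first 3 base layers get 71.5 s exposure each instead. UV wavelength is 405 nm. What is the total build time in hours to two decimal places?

Number of layers: 37.3 / 0.025 → 1492 (rounded up).
Bottom layers: 3 × (71.5 + 2.8) → 222.9 s.
Normal layers = 1489 × (2.21 + 2.8), so 7459.89 s.
Total = 222.9 + 7459.89 = 7682.79 s = 2.13 hours.

2.13 hours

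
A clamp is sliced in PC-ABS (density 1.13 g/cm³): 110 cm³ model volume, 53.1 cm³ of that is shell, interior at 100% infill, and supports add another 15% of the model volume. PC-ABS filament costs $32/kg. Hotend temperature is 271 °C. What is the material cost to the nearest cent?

$4.57

Interior volume = 110 − 53.1, so 56.9 cm³.
Infill deposited = 1.00 × 56.9 = 56.9 cm³.
Support: 0.15 × 110 → 16.5 cm³.
Total extruded = 53.1 + 56.9 + 16.5 = 126.5 cm³.
Mass = 126.5 × 1.13, so 142.945 g.
At $32/kg: 142.945/1000 × 32 = $4.57.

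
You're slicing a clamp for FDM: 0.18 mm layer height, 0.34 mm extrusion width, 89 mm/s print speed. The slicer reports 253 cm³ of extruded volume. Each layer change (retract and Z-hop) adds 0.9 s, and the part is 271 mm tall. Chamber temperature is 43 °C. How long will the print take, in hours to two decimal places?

13.28 hours

Extrusion cross-section = 0.18 × 0.34, so 0.0612 mm².
Total extruded path = 253000/0.0612 = 4133986.9 mm.
Time extruding = 4133986.9 / 89 = 46449.3 s.
Layers = ⌈271/0.18⌉ = 1506.
Z-hop total = 1506 × 0.9 = 1355.4 s.
Total = 46449.3 + 1355.4 = 47804.7 s = 13.28 hours.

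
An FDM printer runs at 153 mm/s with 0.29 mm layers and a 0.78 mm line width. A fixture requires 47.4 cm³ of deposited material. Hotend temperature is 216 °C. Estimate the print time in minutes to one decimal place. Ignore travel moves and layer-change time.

22.8 minutes

Bead cross-section = 0.29 × 0.78, so 0.2262 mm².
Path length: 47400 mm³ / 0.2262 mm² → 209549.1 mm.
Print-move time: 209549.1 / 153 → 1369.6 s.
In the requested units: 1369.6 s = 22.8 minutes.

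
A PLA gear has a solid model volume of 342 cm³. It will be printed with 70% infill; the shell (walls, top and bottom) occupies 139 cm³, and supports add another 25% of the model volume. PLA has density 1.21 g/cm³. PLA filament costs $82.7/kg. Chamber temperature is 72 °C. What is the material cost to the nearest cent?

Interior volume = 342 − 139 = 203 cm³.
Infill deposited: 0.70 × 203 → 142.1 cm³.
Support: 0.25 × 342 → 85.5 cm³.
Total extruded = 139 + 142.1 + 85.5 = 366.6 cm³.
Mass = 366.6 × 1.21, so 443.586 g.
At $82.7/kg: 443.586/1000 × 82.7 = $36.68.

$36.68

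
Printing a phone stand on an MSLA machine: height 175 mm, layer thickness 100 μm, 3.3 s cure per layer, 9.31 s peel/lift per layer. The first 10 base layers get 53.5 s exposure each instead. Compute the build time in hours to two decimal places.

6.27 hours

Number of layers: 175 / 0.1 → 1750 (rounded up).
Burn-in layers = 10 × (53.5 + 9.31) = 628.1 s.
Normal layers: 1740 × (3.3 + 9.31) → 21941.4 s.
Sum: 628.1 + 21941.4 = 22569.5 s → 6.27 hours.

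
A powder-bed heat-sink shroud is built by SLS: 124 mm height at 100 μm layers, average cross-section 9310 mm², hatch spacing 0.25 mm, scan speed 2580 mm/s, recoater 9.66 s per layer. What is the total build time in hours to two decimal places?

Layers = ⌈124/0.1⌉ = 1240.
Per-layer scan distance = 9310 / 0.25 = 37240 mm.
Scan time per layer = 37240 / 2580 = 14.4341 s.
Layer cycle = 14.4341 + 9.66 = 24.0941 s.
Build time = 1240 × 24.0941 = 29876.684 s = 8.30 hours.

8.30 hours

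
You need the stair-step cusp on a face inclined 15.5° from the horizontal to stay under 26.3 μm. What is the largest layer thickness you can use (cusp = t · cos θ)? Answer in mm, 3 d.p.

t = h_c / cos θ = 0.0263 / 0.9636 = 0.027 mm.

0.027 mm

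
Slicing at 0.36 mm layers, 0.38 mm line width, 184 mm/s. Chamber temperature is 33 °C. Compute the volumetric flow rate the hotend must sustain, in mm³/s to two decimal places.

Extrusion cross-section = 0.36 × 0.38, so 0.1368 mm².
Volumetric flow = 184 × 0.1368 = 25.17 mm³/s.

25.17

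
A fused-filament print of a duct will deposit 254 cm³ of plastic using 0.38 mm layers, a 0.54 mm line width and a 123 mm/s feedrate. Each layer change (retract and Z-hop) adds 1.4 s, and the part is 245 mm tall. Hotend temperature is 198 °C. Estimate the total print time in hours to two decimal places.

Bead cross-section = 0.38 × 0.54 = 0.2052 mm².
Path length: 254000 mm³ / 0.2052 mm² → 1237816.8 mm.
Print-move time = 1237816.8 / 123 = 10063.6 s.
Layer count = ceil(245 / 0.38) = 645.
Non-print overhead = 645 × 1.4, so 903 s.
Total = 10063.6 + 903 = 10966.6 s = 3.05 hours.

3.05 hours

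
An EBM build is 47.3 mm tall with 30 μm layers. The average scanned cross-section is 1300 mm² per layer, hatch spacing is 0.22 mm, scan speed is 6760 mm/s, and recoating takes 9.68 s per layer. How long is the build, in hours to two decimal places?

Number of layers: 47.3 / 0.03 → 1577 (rounded up).
Scan path per layer = 1300 / 0.22 = 5909.1 mm.
Scan time per layer = 5909.1 / 6760 = 0.8741 s.
Layer cycle = 0.8741 + 9.68, so 10.5541 s.
Total: 1577 × 10.5541 s = 16643.8157 s → 4.62 hours.

4.62 hours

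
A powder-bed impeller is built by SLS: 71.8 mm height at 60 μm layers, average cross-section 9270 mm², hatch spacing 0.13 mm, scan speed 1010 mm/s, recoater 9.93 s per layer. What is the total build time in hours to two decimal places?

26.78 hours

Layers = ⌈71.8/0.06⌉ = 1197.
Scan path per layer: 9270 / 0.13 → 71307.7 mm.
Per-layer scan time: 71307.7 / 1010 → 70.6017 s.
Per-layer time = 70.6017 + 9.93 = 80.5317 s.
Build time = 1197 × 80.5317 = 96396.4449 s = 26.78 hours.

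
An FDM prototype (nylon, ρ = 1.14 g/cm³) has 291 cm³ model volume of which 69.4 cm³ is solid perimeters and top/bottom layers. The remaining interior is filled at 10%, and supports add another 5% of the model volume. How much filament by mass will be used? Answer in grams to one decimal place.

Interior volume: 291 − 69.4 → 221.6 cm³.
Infill deposited = 0.10 × 221.6, so 22.16 cm³.
Support = 0.05 × 291 = 14.55 cm³.
Deposited volume: 69.4 + 22.16 + 14.55 → 106.11 cm³.
Mass = 106.11 × 1.14, so 120.9654 g.

121.0 g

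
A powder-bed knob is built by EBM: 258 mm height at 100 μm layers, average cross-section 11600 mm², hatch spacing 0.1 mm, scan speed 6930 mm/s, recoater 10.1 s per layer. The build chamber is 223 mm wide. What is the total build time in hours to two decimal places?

Layer count = ceil(258 / 0.1) = 2580.
Hatch length per layer = 11600 / 0.1 = 116000 mm.
Per-layer scan time: 116000 / 6930 → 16.7388 s.
Layer cycle: 16.7388 + 10.1 → 26.8388 s.
2580 layers × 26.8388 s/layer = 69244.104 s, i.e. 19.23 hours.

19.23 hours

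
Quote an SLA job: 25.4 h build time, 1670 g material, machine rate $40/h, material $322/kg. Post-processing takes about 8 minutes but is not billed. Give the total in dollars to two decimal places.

Machine-time cost = 40 × 25.4 = $1016.00.
Material cost = 322 × 1670/1000, so $537.74.
Total = 1016.00 + 537.74 = $1553.74.

$1553.74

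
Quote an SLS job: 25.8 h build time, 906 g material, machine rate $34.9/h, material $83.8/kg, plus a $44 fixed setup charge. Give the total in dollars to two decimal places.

$1020.34

Machine-time cost: 34.9 × 25.8 → $900.42.
Material cost = 83.8 × 906/1000, so $75.9228.
Total = 900.42 + 75.9228 + 44 = 1020.3428 ≈ $1020.34.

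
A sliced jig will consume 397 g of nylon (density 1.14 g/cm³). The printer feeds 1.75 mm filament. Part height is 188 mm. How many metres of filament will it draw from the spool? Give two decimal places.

144.78 m

Volume = 397 g / 1.14 g·cm⁻³ = 348.2456 cm³ = 348245.6 mm³.
Cross-section of 1.75 mm filament: π·(1.75/2)² = 2.4053 mm².
Length = 348245.6 / 2.4053 = 144782.61 mm = 144.78 m.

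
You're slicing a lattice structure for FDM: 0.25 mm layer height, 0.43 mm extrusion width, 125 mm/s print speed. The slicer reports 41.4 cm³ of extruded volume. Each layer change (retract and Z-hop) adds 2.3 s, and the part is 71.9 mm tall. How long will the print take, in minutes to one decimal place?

Bead cross-section: 0.25 × 0.43 → 0.1075 mm².
Path length: 41400 mm³ / 0.1075 mm² → 385116.3 mm.
Print-move time = 385116.3 / 125 = 3080.9 s.
Layers = ⌈71.9/0.25⌉ = 288.
Non-print overhead = 288 × 2.3 = 662.4 s.
Altogether 3080.9 + 662.4 = 3743.3 s, i.e. 62.4 minutes.

62.4 minutes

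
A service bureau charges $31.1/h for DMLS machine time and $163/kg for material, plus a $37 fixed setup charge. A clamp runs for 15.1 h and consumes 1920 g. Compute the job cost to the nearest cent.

Machine cost = 31.1 × 15.1 = $469.61.
Material charge: 163 × 1920/1000 → $312.96.
Adding setup: 469.61 + 312.96 + 37 → $819.57.

$819.57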